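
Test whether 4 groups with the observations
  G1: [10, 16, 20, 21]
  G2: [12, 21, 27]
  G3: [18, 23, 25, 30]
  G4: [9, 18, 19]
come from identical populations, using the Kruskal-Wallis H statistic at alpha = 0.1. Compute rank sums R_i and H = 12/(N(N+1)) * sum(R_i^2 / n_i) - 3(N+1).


Step 1: Combine all N = 14 observations and assign midranks.
sorted (value, group, rank): (9,G4,1), (10,G1,2), (12,G2,3), (16,G1,4), (18,G3,5.5), (18,G4,5.5), (19,G4,7), (20,G1,8), (21,G1,9.5), (21,G2,9.5), (23,G3,11), (25,G3,12), (27,G2,13), (30,G3,14)
Step 2: Sum ranks within each group.
R_1 = 23.5 (n_1 = 4)
R_2 = 25.5 (n_2 = 3)
R_3 = 42.5 (n_3 = 4)
R_4 = 13.5 (n_4 = 3)
Step 3: H = 12/(N(N+1)) * sum(R_i^2/n_i) - 3(N+1)
     = 12/(14*15) * (23.5^2/4 + 25.5^2/3 + 42.5^2/4 + 13.5^2/3) - 3*15
     = 0.057143 * 867.125 - 45
     = 4.550000.
Step 4: Ties present; correction factor C = 1 - 12/(14^3 - 14) = 0.995604. Corrected H = 4.550000 / 0.995604 = 4.570088.
Step 5: Under H0, H ~ chi^2(3); p-value = 0.206123.
Step 6: alpha = 0.1. fail to reject H0.

H = 4.5701, df = 3, p = 0.206123, fail to reject H0.


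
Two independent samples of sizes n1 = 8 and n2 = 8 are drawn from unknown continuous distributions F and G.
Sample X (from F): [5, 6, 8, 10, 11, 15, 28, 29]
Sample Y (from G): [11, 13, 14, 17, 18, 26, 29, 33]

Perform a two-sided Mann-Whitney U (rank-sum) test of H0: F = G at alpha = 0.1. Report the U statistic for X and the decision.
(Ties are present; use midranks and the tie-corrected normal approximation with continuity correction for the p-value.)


Step 1: Combine and sort all 16 observations; assign midranks.
sorted (value, group): (5,X), (6,X), (8,X), (10,X), (11,X), (11,Y), (13,Y), (14,Y), (15,X), (17,Y), (18,Y), (26,Y), (28,X), (29,X), (29,Y), (33,Y)
ranks: 5->1, 6->2, 8->3, 10->4, 11->5.5, 11->5.5, 13->7, 14->8, 15->9, 17->10, 18->11, 26->12, 28->13, 29->14.5, 29->14.5, 33->16
Step 2: Rank sum for X: R1 = 1 + 2 + 3 + 4 + 5.5 + 9 + 13 + 14.5 = 52.
Step 3: U_X = R1 - n1(n1+1)/2 = 52 - 8*9/2 = 52 - 36 = 16.
       U_Y = n1*n2 - U_X = 64 - 16 = 48.
Step 4: Ties are present, so use the tie-corrected normal approximation (with continuity correction) for the p-value.
Step 5: p-value = 0.103054; compare to alpha = 0.1. fail to reject H0.

U_X = 16, p = 0.103054, fail to reject H0 at alpha = 0.1.


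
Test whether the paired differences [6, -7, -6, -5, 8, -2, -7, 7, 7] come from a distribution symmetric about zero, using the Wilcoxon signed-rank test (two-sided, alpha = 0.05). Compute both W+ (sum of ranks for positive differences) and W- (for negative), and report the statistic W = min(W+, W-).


Step 1: Drop any zero differences (none here) and take |d_i|.
|d| = [6, 7, 6, 5, 8, 2, 7, 7, 7]
Step 2: Midrank |d_i| (ties get averaged ranks).
ranks: |6|->3.5, |7|->6.5, |6|->3.5, |5|->2, |8|->9, |2|->1, |7|->6.5, |7|->6.5, |7|->6.5
Step 3: Attach original signs; sum ranks with positive sign and with negative sign.
W+ = 3.5 + 9 + 6.5 + 6.5 = 25.5
W- = 6.5 + 3.5 + 2 + 1 + 6.5 = 19.5
(Check: W+ + W- = 45 should equal n(n+1)/2 = 45.)
Step 4: Test statistic W = min(W+, W-) = 19.5.
Step 5: Ties in |d|, so use the tie-corrected normal approximation.
        E[W] = n(n+1)/4 = 9*10/4 = 22.5.
        Tie groups: |d|=6 (t=2), |d|=7 (t=4); sum(t^3 - t) = 66.
        Var[W] = n(n+1)(2n+1)/24 - sum(t^3-t)/48 = 1710/24 - 66/48 = 69.875.
        z = (W - E[W]) / sqrt(Var[W]) = (19.5 - 22.5) / 8.3591 = -0.3589.
        Two-sided p = 2*Phi(z) = 0.719678.
Step 6: alpha = 0.05. fail to reject H0.

W+ = 25.5, W- = 19.5, W = min = 19.5, p = 0.719678, fail to reject H0.


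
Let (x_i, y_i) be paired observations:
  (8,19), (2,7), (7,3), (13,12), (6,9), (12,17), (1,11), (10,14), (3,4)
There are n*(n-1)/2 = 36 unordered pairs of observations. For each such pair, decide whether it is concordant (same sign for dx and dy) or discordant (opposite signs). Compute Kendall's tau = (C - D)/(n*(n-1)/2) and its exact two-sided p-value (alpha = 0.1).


Step 1: Enumerate the 36 unordered pairs (i,j) with i<j and classify each by sign(x_j-x_i) * sign(y_j-y_i).
  (1,2):dx=-6,dy=-12->C; (1,3):dx=-1,dy=-16->C; (1,4):dx=+5,dy=-7->D; (1,5):dx=-2,dy=-10->C
  (1,6):dx=+4,dy=-2->D; (1,7):dx=-7,dy=-8->C; (1,8):dx=+2,dy=-5->D; (1,9):dx=-5,dy=-15->C
  (2,3):dx=+5,dy=-4->D; (2,4):dx=+11,dy=+5->C; (2,5):dx=+4,dy=+2->C; (2,6):dx=+10,dy=+10->C
  (2,7):dx=-1,dy=+4->D; (2,8):dx=+8,dy=+7->C; (2,9):dx=+1,dy=-3->D; (3,4):dx=+6,dy=+9->C
  (3,5):dx=-1,dy=+6->D; (3,6):dx=+5,dy=+14->C; (3,7):dx=-6,dy=+8->D; (3,8):dx=+3,dy=+11->C
  (3,9):dx=-4,dy=+1->D; (4,5):dx=-7,dy=-3->C; (4,6):dx=-1,dy=+5->D; (4,7):dx=-12,dy=-1->C
  (4,8):dx=-3,dy=+2->D; (4,9):dx=-10,dy=-8->C; (5,6):dx=+6,dy=+8->C; (5,7):dx=-5,dy=+2->D
  (5,8):dx=+4,dy=+5->C; (5,9):dx=-3,dy=-5->C; (6,7):dx=-11,dy=-6->C; (6,8):dx=-2,dy=-3->C
  (6,9):dx=-9,dy=-13->C; (7,8):dx=+9,dy=+3->C; (7,9):dx=+2,dy=-7->D; (8,9):dx=-7,dy=-10->C
Step 2: C = 23, D = 13, total pairs = 36.
Step 3: tau = (C - D)/(n(n-1)/2) = (23 - 13)/36 = 0.277778.
Step 4: Exact two-sided p-value (enumerate n! = 362880 permutations of y under H0): p = 0.358488.
Step 5: alpha = 0.1. fail to reject H0.

tau_b = 0.2778 (C=23, D=13), p = 0.358488, fail to reject H0.


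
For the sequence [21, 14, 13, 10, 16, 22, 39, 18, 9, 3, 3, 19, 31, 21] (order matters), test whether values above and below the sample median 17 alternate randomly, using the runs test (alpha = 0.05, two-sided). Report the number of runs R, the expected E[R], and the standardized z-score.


Step 1: Compute median = 17; label A = above, B = below.
Labels in order: ABBBBAAABBBAAA  (n_A = 7, n_B = 7)
Step 2: Count runs R = 5.
Step 3: Under H0 (random ordering), E[R] = 2*n_A*n_B/(n_A+n_B) + 1 = 2*7*7/14 + 1 = 8.0000.
        Var[R] = 2*n_A*n_B*(2*n_A*n_B - n_A - n_B) / ((n_A+n_B)^2 * (n_A+n_B-1)) = 8232/2548 = 3.2308.
        SD[R] = 1.7974.
Step 4: Continuity-corrected z = (R + 0.5 - E[R]) / SD[R] = (5 + 0.5 - 8.0000) / 1.7974 = -1.3909.
Step 5: Two-sided p-value via normal approximation = 2*(1 - Phi(|z|)) = 0.164264.
Step 6: alpha = 0.05. fail to reject H0.

R = 5, z = -1.3909, p = 0.164264, fail to reject H0.


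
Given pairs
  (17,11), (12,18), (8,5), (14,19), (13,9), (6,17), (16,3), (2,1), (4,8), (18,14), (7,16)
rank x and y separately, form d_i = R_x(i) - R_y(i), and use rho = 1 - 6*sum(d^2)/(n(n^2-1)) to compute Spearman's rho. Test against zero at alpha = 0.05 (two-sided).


Step 1: Rank x and y separately (midranks; no ties here).
rank(x): 17->10, 12->6, 8->5, 14->8, 13->7, 6->3, 16->9, 2->1, 4->2, 18->11, 7->4
rank(y): 11->6, 18->10, 5->3, 19->11, 9->5, 17->9, 3->2, 1->1, 8->4, 14->7, 16->8
Step 2: d_i = R_x(i) - R_y(i); compute d_i^2.
  (10-6)^2=16, (6-10)^2=16, (5-3)^2=4, (8-11)^2=9, (7-5)^2=4, (3-9)^2=36, (9-2)^2=49, (1-1)^2=0, (2-4)^2=4, (11-7)^2=16, (4-8)^2=16
sum(d^2) = 170.
Step 3: rho = 1 - 6*170 / (11*(11^2 - 1)) = 1 - 1020/1320 = 0.227273.
Step 4: Under H0, t = rho * sqrt((n-2)/(1-rho^2)) = 0.7001 ~ t(9).
Step 5: Two-sided p-value from the t-distribution with 9 df = 0.501536.
Step 6: alpha = 0.05. fail to reject H0.

rho = 0.2273, p = 0.501536, fail to reject H0 at alpha = 0.05.


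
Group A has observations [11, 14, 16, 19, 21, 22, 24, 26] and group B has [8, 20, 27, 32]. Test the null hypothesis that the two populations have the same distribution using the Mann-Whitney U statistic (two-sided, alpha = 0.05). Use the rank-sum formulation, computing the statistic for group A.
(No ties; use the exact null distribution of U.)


Step 1: Combine and sort all 12 observations; assign midranks.
sorted (value, group): (8,Y), (11,X), (14,X), (16,X), (19,X), (20,Y), (21,X), (22,X), (24,X), (26,X), (27,Y), (32,Y)
ranks: 8->1, 11->2, 14->3, 16->4, 19->5, 20->6, 21->7, 22->8, 24->9, 26->10, 27->11, 32->12
Step 2: Rank sum for X: R1 = 2 + 3 + 4 + 5 + 7 + 8 + 9 + 10 = 48.
Step 3: U_X = R1 - n1(n1+1)/2 = 48 - 8*9/2 = 48 - 36 = 12.
       U_Y = n1*n2 - U_X = 32 - 12 = 20.
Step 4: No ties, so the exact null distribution of U (based on enumerating the C(12,8) = 495 equally likely rank assignments) gives the two-sided p-value.
Step 5: p-value = 0.569697; compare to alpha = 0.05. fail to reject H0.

U_X = 12, p = 0.569697, fail to reject H0 at alpha = 0.05.


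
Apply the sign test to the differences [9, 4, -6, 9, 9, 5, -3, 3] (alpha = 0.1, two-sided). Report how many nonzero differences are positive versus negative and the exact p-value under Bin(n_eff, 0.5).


Step 1: Discard zero differences. Original n = 8; n_eff = number of nonzero differences = 8.
Nonzero differences (with sign): +9, +4, -6, +9, +9, +5, -3, +3
Step 2: Count signs: positive = 6, negative = 2.
Step 3: Under H0: P(positive) = 0.5, so the number of positives S ~ Bin(8, 0.5).
Step 4: Two-sided exact p-value = sum of Bin(8,0.5) probabilities at or below the observed probability = 0.289062.
Step 5: alpha = 0.1. fail to reject H0.

n_eff = 8, pos = 6, neg = 2, p = 0.289062, fail to reject H0.


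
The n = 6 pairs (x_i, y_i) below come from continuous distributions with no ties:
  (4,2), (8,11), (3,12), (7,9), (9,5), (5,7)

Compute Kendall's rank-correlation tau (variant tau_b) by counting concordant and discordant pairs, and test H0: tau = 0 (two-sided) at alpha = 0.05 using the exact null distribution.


Step 1: Enumerate the 15 unordered pairs (i,j) with i<j and classify each by sign(x_j-x_i) * sign(y_j-y_i).
  (1,2):dx=+4,dy=+9->C; (1,3):dx=-1,dy=+10->D; (1,4):dx=+3,dy=+7->C; (1,5):dx=+5,dy=+3->C
  (1,6):dx=+1,dy=+5->C; (2,3):dx=-5,dy=+1->D; (2,4):dx=-1,dy=-2->C; (2,5):dx=+1,dy=-6->D
  (2,6):dx=-3,dy=-4->C; (3,4):dx=+4,dy=-3->D; (3,5):dx=+6,dy=-7->D; (3,6):dx=+2,dy=-5->D
  (4,5):dx=+2,dy=-4->D; (4,6):dx=-2,dy=-2->C; (5,6):dx=-4,dy=+2->D
Step 2: C = 7, D = 8, total pairs = 15.
Step 3: tau = (C - D)/(n(n-1)/2) = (7 - 8)/15 = -0.066667.
Step 4: Exact two-sided p-value (enumerate n! = 720 permutations of y under H0): p = 1.000000.
Step 5: alpha = 0.05. fail to reject H0.

tau_b = -0.0667 (C=7, D=8), p = 1.000000, fail to reject H0.


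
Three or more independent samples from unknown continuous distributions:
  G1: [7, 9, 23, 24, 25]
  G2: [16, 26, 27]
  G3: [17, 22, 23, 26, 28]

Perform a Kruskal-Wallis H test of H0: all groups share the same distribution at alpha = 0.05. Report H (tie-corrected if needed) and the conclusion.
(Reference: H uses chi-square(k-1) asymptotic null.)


Step 1: Combine all N = 13 observations and assign midranks.
sorted (value, group, rank): (7,G1,1), (9,G1,2), (16,G2,3), (17,G3,4), (22,G3,5), (23,G1,6.5), (23,G3,6.5), (24,G1,8), (25,G1,9), (26,G2,10.5), (26,G3,10.5), (27,G2,12), (28,G3,13)
Step 2: Sum ranks within each group.
R_1 = 26.5 (n_1 = 5)
R_2 = 25.5 (n_2 = 3)
R_3 = 39 (n_3 = 5)
Step 3: H = 12/(N(N+1)) * sum(R_i^2/n_i) - 3(N+1)
     = 12/(13*14) * (26.5^2/5 + 25.5^2/3 + 39^2/5) - 3*14
     = 0.065934 * 661.4 - 42
     = 1.608791.
Step 4: Ties present; correction factor C = 1 - 12/(13^3 - 13) = 0.994505. Corrected H = 1.608791 / 0.994505 = 1.617680.
Step 5: Under H0, H ~ chi^2(2); p-value = 0.445374.
Step 6: alpha = 0.05. fail to reject H0.

H = 1.6177, df = 2, p = 0.445374, fail to reject H0.


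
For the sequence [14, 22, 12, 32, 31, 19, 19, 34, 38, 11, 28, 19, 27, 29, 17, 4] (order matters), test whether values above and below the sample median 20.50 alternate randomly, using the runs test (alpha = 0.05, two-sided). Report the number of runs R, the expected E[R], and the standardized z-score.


Step 1: Compute median = 20.50; label A = above, B = below.
Labels in order: BABAABBAABABAABB  (n_A = 8, n_B = 8)
Step 2: Count runs R = 11.
Step 3: Under H0 (random ordering), E[R] = 2*n_A*n_B/(n_A+n_B) + 1 = 2*8*8/16 + 1 = 9.0000.
        Var[R] = 2*n_A*n_B*(2*n_A*n_B - n_A - n_B) / ((n_A+n_B)^2 * (n_A+n_B-1)) = 14336/3840 = 3.7333.
        SD[R] = 1.9322.
Step 4: Continuity-corrected z = (R - 0.5 - E[R]) / SD[R] = (11 - 0.5 - 9.0000) / 1.9322 = 0.7763.
Step 5: Two-sided p-value via normal approximation = 2*(1 - Phi(|z|)) = 0.437558.
Step 6: alpha = 0.05. fail to reject H0.

R = 11, z = 0.7763, p = 0.437558, fail to reject H0.


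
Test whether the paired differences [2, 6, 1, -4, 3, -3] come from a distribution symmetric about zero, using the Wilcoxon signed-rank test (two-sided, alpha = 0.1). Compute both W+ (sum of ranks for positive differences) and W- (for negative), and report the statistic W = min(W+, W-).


Step 1: Drop any zero differences (none here) and take |d_i|.
|d| = [2, 6, 1, 4, 3, 3]
Step 2: Midrank |d_i| (ties get averaged ranks).
ranks: |2|->2, |6|->6, |1|->1, |4|->5, |3|->3.5, |3|->3.5
Step 3: Attach original signs; sum ranks with positive sign and with negative sign.
W+ = 2 + 6 + 1 + 3.5 = 12.5
W- = 5 + 3.5 = 8.5
(Check: W+ + W- = 21 should equal n(n+1)/2 = 21.)
Step 4: Test statistic W = min(W+, W-) = 8.5.
Step 5: Ties in |d|, so use the tie-corrected normal approximation.
        E[W] = n(n+1)/4 = 6*7/4 = 10.5.
        Tie groups: |d|=3 (t=2); sum(t^3 - t) = 6.
        Var[W] = n(n+1)(2n+1)/24 - sum(t^3-t)/48 = 546/24 - 6/48 = 22.625.
        z = (W - E[W]) / sqrt(Var[W]) = (8.5 - 10.5) / 4.7566 = -0.4205.
        Two-sided p = 2*Phi(z) = 0.674142.
Step 6: alpha = 0.1. fail to reject H0.

W+ = 12.5, W- = 8.5, W = min = 8.5, p = 0.674142, fail to reject H0.


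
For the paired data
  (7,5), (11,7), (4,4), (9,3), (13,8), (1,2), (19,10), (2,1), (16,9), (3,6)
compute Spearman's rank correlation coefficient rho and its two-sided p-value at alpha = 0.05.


Step 1: Rank x and y separately (midranks; no ties here).
rank(x): 7->5, 11->7, 4->4, 9->6, 13->8, 1->1, 19->10, 2->2, 16->9, 3->3
rank(y): 5->5, 7->7, 4->4, 3->3, 8->8, 2->2, 10->10, 1->1, 9->9, 6->6
Step 2: d_i = R_x(i) - R_y(i); compute d_i^2.
  (5-5)^2=0, (7-7)^2=0, (4-4)^2=0, (6-3)^2=9, (8-8)^2=0, (1-2)^2=1, (10-10)^2=0, (2-1)^2=1, (9-9)^2=0, (3-6)^2=9
sum(d^2) = 20.
Step 3: rho = 1 - 6*20 / (10*(10^2 - 1)) = 1 - 120/990 = 0.878788.
Step 4: Under H0, t = rho * sqrt((n-2)/(1-rho^2)) = 5.2086 ~ t(8).
Step 5: Two-sided p-value from the t-distribution with 8 df = 0.000814.
Step 6: alpha = 0.05. reject H0.

rho = 0.8788, p = 0.000814, reject H0 at alpha = 0.05.


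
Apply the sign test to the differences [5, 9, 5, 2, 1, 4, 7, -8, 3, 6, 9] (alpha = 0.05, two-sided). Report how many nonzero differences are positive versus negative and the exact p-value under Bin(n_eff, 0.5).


Step 1: Discard zero differences. Original n = 11; n_eff = number of nonzero differences = 11.
Nonzero differences (with sign): +5, +9, +5, +2, +1, +4, +7, -8, +3, +6, +9
Step 2: Count signs: positive = 10, negative = 1.
Step 3: Under H0: P(positive) = 0.5, so the number of positives S ~ Bin(11, 0.5).
Step 4: Two-sided exact p-value = sum of Bin(11,0.5) probabilities at or below the observed probability = 0.011719.
Step 5: alpha = 0.05. reject H0.

n_eff = 11, pos = 10, neg = 1, p = 0.011719, reject H0.


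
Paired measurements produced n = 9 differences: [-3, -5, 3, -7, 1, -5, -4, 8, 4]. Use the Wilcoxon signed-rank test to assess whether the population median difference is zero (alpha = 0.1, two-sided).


Step 1: Drop any zero differences (none here) and take |d_i|.
|d| = [3, 5, 3, 7, 1, 5, 4, 8, 4]
Step 2: Midrank |d_i| (ties get averaged ranks).
ranks: |3|->2.5, |5|->6.5, |3|->2.5, |7|->8, |1|->1, |5|->6.5, |4|->4.5, |8|->9, |4|->4.5
Step 3: Attach original signs; sum ranks with positive sign and with negative sign.
W+ = 2.5 + 1 + 9 + 4.5 = 17
W- = 2.5 + 6.5 + 8 + 6.5 + 4.5 = 28
(Check: W+ + W- = 45 should equal n(n+1)/2 = 45.)
Step 4: Test statistic W = min(W+, W-) = 17.
Step 5: Ties in |d|, so use the tie-corrected normal approximation.
        E[W] = n(n+1)/4 = 9*10/4 = 22.5.
        Tie groups: |d|=3 (t=2), |d|=4 (t=2), |d|=5 (t=2); sum(t^3 - t) = 18.
        Var[W] = n(n+1)(2n+1)/24 - sum(t^3-t)/48 = 1710/24 - 18/48 = 70.875.
        z = (W - E[W]) / sqrt(Var[W]) = (17 - 22.5) / 8.4187 = -0.6533.
        Two-sided p = 2*Phi(z) = 0.513560.
Step 6: alpha = 0.1. fail to reject H0.

W+ = 17, W- = 28, W = min = 17, p = 0.513560, fail to reject H0.


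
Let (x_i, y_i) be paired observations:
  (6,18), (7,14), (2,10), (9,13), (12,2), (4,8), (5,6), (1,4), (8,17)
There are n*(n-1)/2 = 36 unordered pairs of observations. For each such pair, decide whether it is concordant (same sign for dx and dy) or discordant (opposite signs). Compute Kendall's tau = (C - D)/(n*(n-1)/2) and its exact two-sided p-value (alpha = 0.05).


Step 1: Enumerate the 36 unordered pairs (i,j) with i<j and classify each by sign(x_j-x_i) * sign(y_j-y_i).
  (1,2):dx=+1,dy=-4->D; (1,3):dx=-4,dy=-8->C; (1,4):dx=+3,dy=-5->D; (1,5):dx=+6,dy=-16->D
  (1,6):dx=-2,dy=-10->C; (1,7):dx=-1,dy=-12->C; (1,8):dx=-5,dy=-14->C; (1,9):dx=+2,dy=-1->D
  (2,3):dx=-5,dy=-4->C; (2,4):dx=+2,dy=-1->D; (2,5):dx=+5,dy=-12->D; (2,6):dx=-3,dy=-6->C
  (2,7):dx=-2,dy=-8->C; (2,8):dx=-6,dy=-10->C; (2,9):dx=+1,dy=+3->C; (3,4):dx=+7,dy=+3->C
  (3,5):dx=+10,dy=-8->D; (3,6):dx=+2,dy=-2->D; (3,7):dx=+3,dy=-4->D; (3,8):dx=-1,dy=-6->C
  (3,9):dx=+6,dy=+7->C; (4,5):dx=+3,dy=-11->D; (4,6):dx=-5,dy=-5->C; (4,7):dx=-4,dy=-7->C
  (4,8):dx=-8,dy=-9->C; (4,9):dx=-1,dy=+4->D; (5,6):dx=-8,dy=+6->D; (5,7):dx=-7,dy=+4->D
  (5,8):dx=-11,dy=+2->D; (5,9):dx=-4,dy=+15->D; (6,7):dx=+1,dy=-2->D; (6,8):dx=-3,dy=-4->C
  (6,9):dx=+4,dy=+9->C; (7,8):dx=-4,dy=-2->C; (7,9):dx=+3,dy=+11->C; (8,9):dx=+7,dy=+13->C
Step 2: C = 20, D = 16, total pairs = 36.
Step 3: tau = (C - D)/(n(n-1)/2) = (20 - 16)/36 = 0.111111.
Step 4: Exact two-sided p-value (enumerate n! = 362880 permutations of y under H0): p = 0.761414.
Step 5: alpha = 0.05. fail to reject H0.

tau_b = 0.1111 (C=20, D=16), p = 0.761414, fail to reject H0.


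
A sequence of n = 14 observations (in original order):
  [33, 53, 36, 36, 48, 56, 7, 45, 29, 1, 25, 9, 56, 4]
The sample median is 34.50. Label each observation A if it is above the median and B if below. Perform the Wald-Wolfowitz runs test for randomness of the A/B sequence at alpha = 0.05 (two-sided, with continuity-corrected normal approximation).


Step 1: Compute median = 34.50; label A = above, B = below.
Labels in order: BAAAAABABBBBAB  (n_A = 7, n_B = 7)
Step 2: Count runs R = 7.
Step 3: Under H0 (random ordering), E[R] = 2*n_A*n_B/(n_A+n_B) + 1 = 2*7*7/14 + 1 = 8.0000.
        Var[R] = 2*n_A*n_B*(2*n_A*n_B - n_A - n_B) / ((n_A+n_B)^2 * (n_A+n_B-1)) = 8232/2548 = 3.2308.
        SD[R] = 1.7974.
Step 4: Continuity-corrected z = (R + 0.5 - E[R]) / SD[R] = (7 + 0.5 - 8.0000) / 1.7974 = -0.2782.
Step 5: Two-sided p-value via normal approximation = 2*(1 - Phi(|z|)) = 0.780879.
Step 6: alpha = 0.05. fail to reject H0.

R = 7, z = -0.2782, p = 0.780879, fail to reject H0.


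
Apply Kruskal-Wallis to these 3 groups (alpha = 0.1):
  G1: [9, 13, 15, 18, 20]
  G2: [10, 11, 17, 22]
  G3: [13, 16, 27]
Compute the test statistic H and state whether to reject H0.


Step 1: Combine all N = 12 observations and assign midranks.
sorted (value, group, rank): (9,G1,1), (10,G2,2), (11,G2,3), (13,G1,4.5), (13,G3,4.5), (15,G1,6), (16,G3,7), (17,G2,8), (18,G1,9), (20,G1,10), (22,G2,11), (27,G3,12)
Step 2: Sum ranks within each group.
R_1 = 30.5 (n_1 = 5)
R_2 = 24 (n_2 = 4)
R_3 = 23.5 (n_3 = 3)
Step 3: H = 12/(N(N+1)) * sum(R_i^2/n_i) - 3(N+1)
     = 12/(12*13) * (30.5^2/5 + 24^2/4 + 23.5^2/3) - 3*13
     = 0.076923 * 514.133 - 39
     = 0.548718.
Step 4: Ties present; correction factor C = 1 - 6/(12^3 - 12) = 0.996503. Corrected H = 0.548718 / 0.996503 = 0.550643.
Step 5: Under H0, H ~ chi^2(2); p-value = 0.759328.
Step 6: alpha = 0.1. fail to reject H0.

H = 0.5506, df = 2, p = 0.759328, fail to reject H0.


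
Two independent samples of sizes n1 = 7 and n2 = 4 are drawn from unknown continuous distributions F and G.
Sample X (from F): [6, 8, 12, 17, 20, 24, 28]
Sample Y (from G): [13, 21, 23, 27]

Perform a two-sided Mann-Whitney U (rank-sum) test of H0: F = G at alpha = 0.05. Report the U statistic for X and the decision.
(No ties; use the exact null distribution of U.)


Step 1: Combine and sort all 11 observations; assign midranks.
sorted (value, group): (6,X), (8,X), (12,X), (13,Y), (17,X), (20,X), (21,Y), (23,Y), (24,X), (27,Y), (28,X)
ranks: 6->1, 8->2, 12->3, 13->4, 17->5, 20->6, 21->7, 23->8, 24->9, 27->10, 28->11
Step 2: Rank sum for X: R1 = 1 + 2 + 3 + 5 + 6 + 9 + 11 = 37.
Step 3: U_X = R1 - n1(n1+1)/2 = 37 - 7*8/2 = 37 - 28 = 9.
       U_Y = n1*n2 - U_X = 28 - 9 = 19.
Step 4: No ties, so the exact null distribution of U (based on enumerating the C(11,7) = 330 equally likely rank assignments) gives the two-sided p-value.
Step 5: p-value = 0.412121; compare to alpha = 0.05. fail to reject H0.

U_X = 9, p = 0.412121, fail to reject H0 at alpha = 0.05.


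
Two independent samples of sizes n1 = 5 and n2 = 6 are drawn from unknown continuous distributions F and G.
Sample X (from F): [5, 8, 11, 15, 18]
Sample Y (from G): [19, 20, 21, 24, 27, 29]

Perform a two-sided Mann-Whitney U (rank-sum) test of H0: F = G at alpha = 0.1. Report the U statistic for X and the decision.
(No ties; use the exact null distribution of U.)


Step 1: Combine and sort all 11 observations; assign midranks.
sorted (value, group): (5,X), (8,X), (11,X), (15,X), (18,X), (19,Y), (20,Y), (21,Y), (24,Y), (27,Y), (29,Y)
ranks: 5->1, 8->2, 11->3, 15->4, 18->5, 19->6, 20->7, 21->8, 24->9, 27->10, 29->11
Step 2: Rank sum for X: R1 = 1 + 2 + 3 + 4 + 5 = 15.
Step 3: U_X = R1 - n1(n1+1)/2 = 15 - 5*6/2 = 15 - 15 = 0.
       U_Y = n1*n2 - U_X = 30 - 0 = 30.
Step 4: No ties, so the exact null distribution of U (based on enumerating the C(11,5) = 462 equally likely rank assignments) gives the two-sided p-value.
Step 5: p-value = 0.004329; compare to alpha = 0.1. reject H0.

U_X = 0, p = 0.004329, reject H0 at alpha = 0.1.


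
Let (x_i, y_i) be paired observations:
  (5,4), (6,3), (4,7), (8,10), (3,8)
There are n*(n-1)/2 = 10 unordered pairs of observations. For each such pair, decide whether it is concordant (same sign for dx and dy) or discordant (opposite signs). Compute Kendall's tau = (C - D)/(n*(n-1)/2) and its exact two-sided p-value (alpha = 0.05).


Step 1: Enumerate the 10 unordered pairs (i,j) with i<j and classify each by sign(x_j-x_i) * sign(y_j-y_i).
  (1,2):dx=+1,dy=-1->D; (1,3):dx=-1,dy=+3->D; (1,4):dx=+3,dy=+6->C; (1,5):dx=-2,dy=+4->D
  (2,3):dx=-2,dy=+4->D; (2,4):dx=+2,dy=+7->C; (2,5):dx=-3,dy=+5->D; (3,4):dx=+4,dy=+3->C
  (3,5):dx=-1,dy=+1->D; (4,5):dx=-5,dy=-2->C
Step 2: C = 4, D = 6, total pairs = 10.
Step 3: tau = (C - D)/(n(n-1)/2) = (4 - 6)/10 = -0.200000.
Step 4: Exact two-sided p-value (enumerate n! = 120 permutations of y under H0): p = 0.816667.
Step 5: alpha = 0.05. fail to reject H0.

tau_b = -0.2000 (C=4, D=6), p = 0.816667, fail to reject H0.


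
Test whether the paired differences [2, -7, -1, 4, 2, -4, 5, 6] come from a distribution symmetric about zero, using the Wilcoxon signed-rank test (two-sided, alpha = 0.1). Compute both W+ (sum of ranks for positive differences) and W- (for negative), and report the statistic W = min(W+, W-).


Step 1: Drop any zero differences (none here) and take |d_i|.
|d| = [2, 7, 1, 4, 2, 4, 5, 6]
Step 2: Midrank |d_i| (ties get averaged ranks).
ranks: |2|->2.5, |7|->8, |1|->1, |4|->4.5, |2|->2.5, |4|->4.5, |5|->6, |6|->7
Step 3: Attach original signs; sum ranks with positive sign and with negative sign.
W+ = 2.5 + 4.5 + 2.5 + 6 + 7 = 22.5
W- = 8 + 1 + 4.5 = 13.5
(Check: W+ + W- = 36 should equal n(n+1)/2 = 36.)
Step 4: Test statistic W = min(W+, W-) = 13.5.
Step 5: Ties in |d|, so use the tie-corrected normal approximation.
        E[W] = n(n+1)/4 = 8*9/4 = 18.
        Tie groups: |d|=2 (t=2), |d|=4 (t=2); sum(t^3 - t) = 12.
        Var[W] = n(n+1)(2n+1)/24 - sum(t^3-t)/48 = 1224/24 - 12/48 = 50.75.
        z = (W - E[W]) / sqrt(Var[W]) = (13.5 - 18) / 7.1239 = -0.6317.
        Two-sided p = 2*Phi(z) = 0.527599.
Step 6: alpha = 0.1. fail to reject H0.

W+ = 22.5, W- = 13.5, W = min = 13.5, p = 0.527599, fail to reject H0.


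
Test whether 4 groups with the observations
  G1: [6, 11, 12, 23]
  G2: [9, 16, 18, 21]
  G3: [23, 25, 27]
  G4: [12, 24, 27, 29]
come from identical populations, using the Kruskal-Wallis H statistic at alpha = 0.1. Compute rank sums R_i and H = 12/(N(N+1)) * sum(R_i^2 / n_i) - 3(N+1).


Step 1: Combine all N = 15 observations and assign midranks.
sorted (value, group, rank): (6,G1,1), (9,G2,2), (11,G1,3), (12,G1,4.5), (12,G4,4.5), (16,G2,6), (18,G2,7), (21,G2,8), (23,G1,9.5), (23,G3,9.5), (24,G4,11), (25,G3,12), (27,G3,13.5), (27,G4,13.5), (29,G4,15)
Step 2: Sum ranks within each group.
R_1 = 18 (n_1 = 4)
R_2 = 23 (n_2 = 4)
R_3 = 35 (n_3 = 3)
R_4 = 44 (n_4 = 4)
Step 3: H = 12/(N(N+1)) * sum(R_i^2/n_i) - 3(N+1)
     = 12/(15*16) * (18^2/4 + 23^2/4 + 35^2/3 + 44^2/4) - 3*16
     = 0.050000 * 1105.58 - 48
     = 7.279167.
Step 4: Ties present; correction factor C = 1 - 18/(15^3 - 15) = 0.994643. Corrected H = 7.279167 / 0.994643 = 7.318372.
Step 5: Under H0, H ~ chi^2(3); p-value = 0.062414.
Step 6: alpha = 0.1. reject H0.

H = 7.3184, df = 3, p = 0.062414, reject H0.


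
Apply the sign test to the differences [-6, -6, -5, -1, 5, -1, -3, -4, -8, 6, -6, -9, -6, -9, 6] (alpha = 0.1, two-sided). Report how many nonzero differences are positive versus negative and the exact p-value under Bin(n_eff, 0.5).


Step 1: Discard zero differences. Original n = 15; n_eff = number of nonzero differences = 15.
Nonzero differences (with sign): -6, -6, -5, -1, +5, -1, -3, -4, -8, +6, -6, -9, -6, -9, +6
Step 2: Count signs: positive = 3, negative = 12.
Step 3: Under H0: P(positive) = 0.5, so the number of positives S ~ Bin(15, 0.5).
Step 4: Two-sided exact p-value = sum of Bin(15,0.5) probabilities at or below the observed probability = 0.035156.
Step 5: alpha = 0.1. reject H0.

n_eff = 15, pos = 3, neg = 12, p = 0.035156, reject H0.


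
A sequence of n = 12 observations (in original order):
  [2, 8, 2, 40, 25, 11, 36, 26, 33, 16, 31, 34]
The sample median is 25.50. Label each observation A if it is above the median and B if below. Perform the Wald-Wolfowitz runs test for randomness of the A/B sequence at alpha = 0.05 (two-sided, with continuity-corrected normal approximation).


Step 1: Compute median = 25.50; label A = above, B = below.
Labels in order: BBBABBAAABAA  (n_A = 6, n_B = 6)
Step 2: Count runs R = 6.
Step 3: Under H0 (random ordering), E[R] = 2*n_A*n_B/(n_A+n_B) + 1 = 2*6*6/12 + 1 = 7.0000.
        Var[R] = 2*n_A*n_B*(2*n_A*n_B - n_A - n_B) / ((n_A+n_B)^2 * (n_A+n_B-1)) = 4320/1584 = 2.7273.
        SD[R] = 1.6514.
Step 4: Continuity-corrected z = (R + 0.5 - E[R]) / SD[R] = (6 + 0.5 - 7.0000) / 1.6514 = -0.3028.
Step 5: Two-sided p-value via normal approximation = 2*(1 - Phi(|z|)) = 0.762069.
Step 6: alpha = 0.05. fail to reject H0.

R = 6, z = -0.3028, p = 0.762069, fail to reject H0.


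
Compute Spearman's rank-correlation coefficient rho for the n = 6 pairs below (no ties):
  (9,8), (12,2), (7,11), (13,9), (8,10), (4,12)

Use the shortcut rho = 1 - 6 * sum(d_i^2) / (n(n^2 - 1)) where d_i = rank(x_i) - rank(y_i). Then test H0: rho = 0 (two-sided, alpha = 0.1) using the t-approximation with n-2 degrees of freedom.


Step 1: Rank x and y separately (midranks; no ties here).
rank(x): 9->4, 12->5, 7->2, 13->6, 8->3, 4->1
rank(y): 8->2, 2->1, 11->5, 9->3, 10->4, 12->6
Step 2: d_i = R_x(i) - R_y(i); compute d_i^2.
  (4-2)^2=4, (5-1)^2=16, (2-5)^2=9, (6-3)^2=9, (3-4)^2=1, (1-6)^2=25
sum(d^2) = 64.
Step 3: rho = 1 - 6*64 / (6*(6^2 - 1)) = 1 - 384/210 = -0.828571.
Step 4: Under H0, t = rho * sqrt((n-2)/(1-rho^2)) = -2.9598 ~ t(4).
Step 5: Two-sided p-value from the t-distribution with 4 df = 0.041563.
Step 6: alpha = 0.1. reject H0.

rho = -0.8286, p = 0.041563, reject H0 at alpha = 0.1.


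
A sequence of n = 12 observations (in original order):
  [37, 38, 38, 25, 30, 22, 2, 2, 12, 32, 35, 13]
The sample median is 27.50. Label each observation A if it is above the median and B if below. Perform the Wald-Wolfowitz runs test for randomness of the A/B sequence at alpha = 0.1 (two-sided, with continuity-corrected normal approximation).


Step 1: Compute median = 27.50; label A = above, B = below.
Labels in order: AAABABBBBAAB  (n_A = 6, n_B = 6)
Step 2: Count runs R = 6.
Step 3: Under H0 (random ordering), E[R] = 2*n_A*n_B/(n_A+n_B) + 1 = 2*6*6/12 + 1 = 7.0000.
        Var[R] = 2*n_A*n_B*(2*n_A*n_B - n_A - n_B) / ((n_A+n_B)^2 * (n_A+n_B-1)) = 4320/1584 = 2.7273.
        SD[R] = 1.6514.
Step 4: Continuity-corrected z = (R + 0.5 - E[R]) / SD[R] = (6 + 0.5 - 7.0000) / 1.6514 = -0.3028.
Step 5: Two-sided p-value via normal approximation = 2*(1 - Phi(|z|)) = 0.762069.
Step 6: alpha = 0.1. fail to reject H0.

R = 6, z = -0.3028, p = 0.762069, fail to reject H0.


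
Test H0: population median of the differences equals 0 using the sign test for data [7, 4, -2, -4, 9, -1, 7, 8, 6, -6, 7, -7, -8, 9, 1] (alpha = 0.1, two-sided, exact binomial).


Step 1: Discard zero differences. Original n = 15; n_eff = number of nonzero differences = 15.
Nonzero differences (with sign): +7, +4, -2, -4, +9, -1, +7, +8, +6, -6, +7, -7, -8, +9, +1
Step 2: Count signs: positive = 9, negative = 6.
Step 3: Under H0: P(positive) = 0.5, so the number of positives S ~ Bin(15, 0.5).
Step 4: Two-sided exact p-value = sum of Bin(15,0.5) probabilities at or below the observed probability = 0.607239.
Step 5: alpha = 0.1. fail to reject H0.

n_eff = 15, pos = 9, neg = 6, p = 0.607239, fail to reject H0.


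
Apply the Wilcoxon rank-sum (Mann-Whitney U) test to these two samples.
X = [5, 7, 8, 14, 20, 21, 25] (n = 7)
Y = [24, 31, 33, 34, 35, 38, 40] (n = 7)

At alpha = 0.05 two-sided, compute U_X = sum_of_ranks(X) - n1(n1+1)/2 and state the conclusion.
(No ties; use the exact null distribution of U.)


Step 1: Combine and sort all 14 observations; assign midranks.
sorted (value, group): (5,X), (7,X), (8,X), (14,X), (20,X), (21,X), (24,Y), (25,X), (31,Y), (33,Y), (34,Y), (35,Y), (38,Y), (40,Y)
ranks: 5->1, 7->2, 8->3, 14->4, 20->5, 21->6, 24->7, 25->8, 31->9, 33->10, 34->11, 35->12, 38->13, 40->14
Step 2: Rank sum for X: R1 = 1 + 2 + 3 + 4 + 5 + 6 + 8 = 29.
Step 3: U_X = R1 - n1(n1+1)/2 = 29 - 7*8/2 = 29 - 28 = 1.
       U_Y = n1*n2 - U_X = 49 - 1 = 48.
Step 4: No ties, so the exact null distribution of U (based on enumerating the C(14,7) = 3432 equally likely rank assignments) gives the two-sided p-value.
Step 5: p-value = 0.001166; compare to alpha = 0.05. reject H0.

U_X = 1, p = 0.001166, reject H0 at alpha = 0.05.


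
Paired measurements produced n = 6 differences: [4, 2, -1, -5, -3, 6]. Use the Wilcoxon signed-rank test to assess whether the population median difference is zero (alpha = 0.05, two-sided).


Step 1: Drop any zero differences (none here) and take |d_i|.
|d| = [4, 2, 1, 5, 3, 6]
Step 2: Midrank |d_i| (ties get averaged ranks).
ranks: |4|->4, |2|->2, |1|->1, |5|->5, |3|->3, |6|->6
Step 3: Attach original signs; sum ranks with positive sign and with negative sign.
W+ = 4 + 2 + 6 = 12
W- = 1 + 5 + 3 = 9
(Check: W+ + W- = 21 should equal n(n+1)/2 = 21.)
Step 4: Test statistic W = min(W+, W-) = 9.
Step 5: No ties, so the exact null distribution over the 2^6 = 64 sign assignments gives the two-sided p-value = 0.843750.
Step 6: alpha = 0.05. fail to reject H0.

W+ = 12, W- = 9, W = min = 9, p = 0.843750, fail to reject H0.


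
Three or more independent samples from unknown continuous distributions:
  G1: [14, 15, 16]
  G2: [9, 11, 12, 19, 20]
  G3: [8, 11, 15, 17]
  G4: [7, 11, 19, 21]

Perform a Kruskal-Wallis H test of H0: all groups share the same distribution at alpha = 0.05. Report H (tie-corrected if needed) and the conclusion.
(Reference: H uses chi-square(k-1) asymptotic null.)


Step 1: Combine all N = 16 observations and assign midranks.
sorted (value, group, rank): (7,G4,1), (8,G3,2), (9,G2,3), (11,G2,5), (11,G3,5), (11,G4,5), (12,G2,7), (14,G1,8), (15,G1,9.5), (15,G3,9.5), (16,G1,11), (17,G3,12), (19,G2,13.5), (19,G4,13.5), (20,G2,15), (21,G4,16)
Step 2: Sum ranks within each group.
R_1 = 28.5 (n_1 = 3)
R_2 = 43.5 (n_2 = 5)
R_3 = 28.5 (n_3 = 4)
R_4 = 35.5 (n_4 = 4)
Step 3: H = 12/(N(N+1)) * sum(R_i^2/n_i) - 3(N+1)
     = 12/(16*17) * (28.5^2/3 + 43.5^2/5 + 28.5^2/4 + 35.5^2/4) - 3*17
     = 0.044118 * 1167.33 - 51
     = 0.499632.
Step 4: Ties present; correction factor C = 1 - 36/(16^3 - 16) = 0.991176. Corrected H = 0.499632 / 0.991176 = 0.504080.
Step 5: Under H0, H ~ chi^2(3); p-value = 0.917994.
Step 6: alpha = 0.05. fail to reject H0.

H = 0.5041, df = 3, p = 0.917994, fail to reject H0.


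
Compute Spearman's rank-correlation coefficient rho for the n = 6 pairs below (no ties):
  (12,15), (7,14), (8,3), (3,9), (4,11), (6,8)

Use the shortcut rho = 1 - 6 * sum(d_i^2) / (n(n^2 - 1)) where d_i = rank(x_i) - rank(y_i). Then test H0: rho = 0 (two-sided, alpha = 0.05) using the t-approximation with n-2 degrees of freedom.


Step 1: Rank x and y separately (midranks; no ties here).
rank(x): 12->6, 7->4, 8->5, 3->1, 4->2, 6->3
rank(y): 15->6, 14->5, 3->1, 9->3, 11->4, 8->2
Step 2: d_i = R_x(i) - R_y(i); compute d_i^2.
  (6-6)^2=0, (4-5)^2=1, (5-1)^2=16, (1-3)^2=4, (2-4)^2=4, (3-2)^2=1
sum(d^2) = 26.
Step 3: rho = 1 - 6*26 / (6*(6^2 - 1)) = 1 - 156/210 = 0.257143.
Step 4: Under H0, t = rho * sqrt((n-2)/(1-rho^2)) = 0.5322 ~ t(4).
Step 5: Two-sided p-value from the t-distribution with 4 df = 0.622787.
Step 6: alpha = 0.05. fail to reject H0.

rho = 0.2571, p = 0.622787, fail to reject H0 at alpha = 0.05.


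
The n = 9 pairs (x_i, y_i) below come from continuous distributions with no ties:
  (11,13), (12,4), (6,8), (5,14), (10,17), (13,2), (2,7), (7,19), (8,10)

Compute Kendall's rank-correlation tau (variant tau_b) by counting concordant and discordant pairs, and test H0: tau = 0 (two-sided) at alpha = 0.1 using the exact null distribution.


Step 1: Enumerate the 36 unordered pairs (i,j) with i<j and classify each by sign(x_j-x_i) * sign(y_j-y_i).
  (1,2):dx=+1,dy=-9->D; (1,3):dx=-5,dy=-5->C; (1,4):dx=-6,dy=+1->D; (1,5):dx=-1,dy=+4->D
  (1,6):dx=+2,dy=-11->D; (1,7):dx=-9,dy=-6->C; (1,8):dx=-4,dy=+6->D; (1,9):dx=-3,dy=-3->C
  (2,3):dx=-6,dy=+4->D; (2,4):dx=-7,dy=+10->D; (2,5):dx=-2,dy=+13->D; (2,6):dx=+1,dy=-2->D
  (2,7):dx=-10,dy=+3->D; (2,8):dx=-5,dy=+15->D; (2,9):dx=-4,dy=+6->D; (3,4):dx=-1,dy=+6->D
  (3,5):dx=+4,dy=+9->C; (3,6):dx=+7,dy=-6->D; (3,7):dx=-4,dy=-1->C; (3,8):dx=+1,dy=+11->C
  (3,9):dx=+2,dy=+2->C; (4,5):dx=+5,dy=+3->C; (4,6):dx=+8,dy=-12->D; (4,7):dx=-3,dy=-7->C
  (4,8):dx=+2,dy=+5->C; (4,9):dx=+3,dy=-4->D; (5,6):dx=+3,dy=-15->D; (5,7):dx=-8,dy=-10->C
  (5,8):dx=-3,dy=+2->D; (5,9):dx=-2,dy=-7->C; (6,7):dx=-11,dy=+5->D; (6,8):dx=-6,dy=+17->D
  (6,9):dx=-5,dy=+8->D; (7,8):dx=+5,dy=+12->C; (7,9):dx=+6,dy=+3->C; (8,9):dx=+1,dy=-9->D
Step 2: C = 14, D = 22, total pairs = 36.
Step 3: tau = (C - D)/(n(n-1)/2) = (14 - 22)/36 = -0.222222.
Step 4: Exact two-sided p-value (enumerate n! = 362880 permutations of y under H0): p = 0.476709.
Step 5: alpha = 0.1. fail to reject H0.

tau_b = -0.2222 (C=14, D=22), p = 0.476709, fail to reject H0.


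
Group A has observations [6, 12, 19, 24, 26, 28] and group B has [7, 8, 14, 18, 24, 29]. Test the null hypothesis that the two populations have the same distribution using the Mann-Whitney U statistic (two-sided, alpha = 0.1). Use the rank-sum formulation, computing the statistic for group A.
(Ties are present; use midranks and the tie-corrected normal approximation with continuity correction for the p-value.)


Step 1: Combine and sort all 12 observations; assign midranks.
sorted (value, group): (6,X), (7,Y), (8,Y), (12,X), (14,Y), (18,Y), (19,X), (24,X), (24,Y), (26,X), (28,X), (29,Y)
ranks: 6->1, 7->2, 8->3, 12->4, 14->5, 18->6, 19->7, 24->8.5, 24->8.5, 26->10, 28->11, 29->12
Step 2: Rank sum for X: R1 = 1 + 4 + 7 + 8.5 + 10 + 11 = 41.5.
Step 3: U_X = R1 - n1(n1+1)/2 = 41.5 - 6*7/2 = 41.5 - 21 = 20.5.
       U_Y = n1*n2 - U_X = 36 - 20.5 = 15.5.
Step 4: Ties are present, so use the tie-corrected normal approximation (with continuity correction) for the p-value.
Step 5: p-value = 0.748349; compare to alpha = 0.1. fail to reject H0.

U_X = 20.5, p = 0.748349, fail to reject H0 at alpha = 0.1.


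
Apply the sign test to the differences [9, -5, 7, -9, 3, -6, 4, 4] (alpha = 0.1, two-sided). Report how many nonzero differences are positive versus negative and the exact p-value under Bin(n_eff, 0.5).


Step 1: Discard zero differences. Original n = 8; n_eff = number of nonzero differences = 8.
Nonzero differences (with sign): +9, -5, +7, -9, +3, -6, +4, +4
Step 2: Count signs: positive = 5, negative = 3.
Step 3: Under H0: P(positive) = 0.5, so the number of positives S ~ Bin(8, 0.5).
Step 4: Two-sided exact p-value = sum of Bin(8,0.5) probabilities at or below the observed probability = 0.726562.
Step 5: alpha = 0.1. fail to reject H0.

n_eff = 8, pos = 5, neg = 3, p = 0.726562, fail to reject H0.


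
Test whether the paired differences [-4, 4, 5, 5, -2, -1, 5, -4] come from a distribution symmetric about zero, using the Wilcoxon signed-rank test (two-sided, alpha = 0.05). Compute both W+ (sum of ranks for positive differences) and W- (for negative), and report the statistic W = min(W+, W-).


Step 1: Drop any zero differences (none here) and take |d_i|.
|d| = [4, 4, 5, 5, 2, 1, 5, 4]
Step 2: Midrank |d_i| (ties get averaged ranks).
ranks: |4|->4, |4|->4, |5|->7, |5|->7, |2|->2, |1|->1, |5|->7, |4|->4
Step 3: Attach original signs; sum ranks with positive sign and with negative sign.
W+ = 4 + 7 + 7 + 7 = 25
W- = 4 + 2 + 1 + 4 = 11
(Check: W+ + W- = 36 should equal n(n+1)/2 = 36.)
Step 4: Test statistic W = min(W+, W-) = 11.
Step 5: Ties in |d|, so use the tie-corrected normal approximation.
        E[W] = n(n+1)/4 = 8*9/4 = 18.
        Tie groups: |d|=4 (t=3), |d|=5 (t=3); sum(t^3 - t) = 48.
        Var[W] = n(n+1)(2n+1)/24 - sum(t^3-t)/48 = 1224/24 - 48/48 = 50.
        z = (W - E[W]) / sqrt(Var[W]) = (11 - 18) / 7.0711 = -0.9899.
        Two-sided p = 2*Phi(z) = 0.322199.
Step 6: alpha = 0.05. fail to reject H0.

W+ = 25, W- = 11, W = min = 11, p = 0.322199, fail to reject H0.


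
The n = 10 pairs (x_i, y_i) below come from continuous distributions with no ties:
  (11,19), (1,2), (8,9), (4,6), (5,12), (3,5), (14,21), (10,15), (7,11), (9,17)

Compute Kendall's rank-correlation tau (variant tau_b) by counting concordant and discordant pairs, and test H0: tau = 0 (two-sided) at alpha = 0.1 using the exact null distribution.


Step 1: Enumerate the 45 unordered pairs (i,j) with i<j and classify each by sign(x_j-x_i) * sign(y_j-y_i).
  (1,2):dx=-10,dy=-17->C; (1,3):dx=-3,dy=-10->C; (1,4):dx=-7,dy=-13->C; (1,5):dx=-6,dy=-7->C
  (1,6):dx=-8,dy=-14->C; (1,7):dx=+3,dy=+2->C; (1,8):dx=-1,dy=-4->C; (1,9):dx=-4,dy=-8->C
  (1,10):dx=-2,dy=-2->C; (2,3):dx=+7,dy=+7->C; (2,4):dx=+3,dy=+4->C; (2,5):dx=+4,dy=+10->C
  (2,6):dx=+2,dy=+3->C; (2,7):dx=+13,dy=+19->C; (2,8):dx=+9,dy=+13->C; (2,9):dx=+6,dy=+9->C
  (2,10):dx=+8,dy=+15->C; (3,4):dx=-4,dy=-3->C; (3,5):dx=-3,dy=+3->D; (3,6):dx=-5,dy=-4->C
  (3,7):dx=+6,dy=+12->C; (3,8):dx=+2,dy=+6->C; (3,9):dx=-1,dy=+2->D; (3,10):dx=+1,dy=+8->C
  (4,5):dx=+1,dy=+6->C; (4,6):dx=-1,dy=-1->C; (4,7):dx=+10,dy=+15->C; (4,8):dx=+6,dy=+9->C
  (4,9):dx=+3,dy=+5->C; (4,10):dx=+5,dy=+11->C; (5,6):dx=-2,dy=-7->C; (5,7):dx=+9,dy=+9->C
  (5,8):dx=+5,dy=+3->C; (5,9):dx=+2,dy=-1->D; (5,10):dx=+4,dy=+5->C; (6,7):dx=+11,dy=+16->C
  (6,8):dx=+7,dy=+10->C; (6,9):dx=+4,dy=+6->C; (6,10):dx=+6,dy=+12->C; (7,8):dx=-4,dy=-6->C
  (7,9):dx=-7,dy=-10->C; (7,10):dx=-5,dy=-4->C; (8,9):dx=-3,dy=-4->C; (8,10):dx=-1,dy=+2->D
  (9,10):dx=+2,dy=+6->C
Step 2: C = 41, D = 4, total pairs = 45.
Step 3: tau = (C - D)/(n(n-1)/2) = (41 - 4)/45 = 0.822222.
Step 4: Exact two-sided p-value (enumerate n! = 3628800 permutations of y under H0): p = 0.000358.
Step 5: alpha = 0.1. reject H0.

tau_b = 0.8222 (C=41, D=4), p = 0.000358, reject H0.


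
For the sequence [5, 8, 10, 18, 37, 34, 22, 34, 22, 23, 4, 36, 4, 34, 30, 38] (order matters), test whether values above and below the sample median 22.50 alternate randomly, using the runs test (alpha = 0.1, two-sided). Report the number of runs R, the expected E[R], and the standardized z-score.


Step 1: Compute median = 22.50; label A = above, B = below.
Labels in order: BBBBAABABABABAAA  (n_A = 8, n_B = 8)
Step 2: Count runs R = 10.
Step 3: Under H0 (random ordering), E[R] = 2*n_A*n_B/(n_A+n_B) + 1 = 2*8*8/16 + 1 = 9.0000.
        Var[R] = 2*n_A*n_B*(2*n_A*n_B - n_A - n_B) / ((n_A+n_B)^2 * (n_A+n_B-1)) = 14336/3840 = 3.7333.
        SD[R] = 1.9322.
Step 4: Continuity-corrected z = (R - 0.5 - E[R]) / SD[R] = (10 - 0.5 - 9.0000) / 1.9322 = 0.2588.
Step 5: Two-sided p-value via normal approximation = 2*(1 - Phi(|z|)) = 0.795809.
Step 6: alpha = 0.1. fail to reject H0.

R = 10, z = 0.2588, p = 0.795809, fail to reject H0.
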